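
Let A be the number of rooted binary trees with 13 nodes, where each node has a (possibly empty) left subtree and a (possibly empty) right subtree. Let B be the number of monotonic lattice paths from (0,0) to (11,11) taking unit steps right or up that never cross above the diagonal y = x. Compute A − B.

684114

Binary trees (left/right distinguished) on n nodes are counted by C_n; here n = 13. So A = C_13 = 742900.
Monotone paths in an n×n grid that stay weakly below the diagonal are counted by C_n; here n = 11. So B = C_11 = 58786.
A − B = 742900 − 58786 = 684114.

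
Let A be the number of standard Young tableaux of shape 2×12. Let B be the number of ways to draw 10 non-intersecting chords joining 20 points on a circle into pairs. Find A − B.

Standard Young tableaux of shape 2×n are counted by C_n; here n = 12. So A = C_12 = 208012.
Pairing 20 circle points by 10 non-crossing chords gives C_10 matchings. So B = C_10 = 16796.
A − B = 208012 − 16796 = 191216.

191216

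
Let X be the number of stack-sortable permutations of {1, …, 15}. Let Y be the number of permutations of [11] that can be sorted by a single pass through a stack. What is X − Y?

By Knuth's characterisation, the stack-sortable permutations of length 15 are the 231-avoiders, numbering C_15. So X = C_15 = 9694845.
By Knuth's characterisation, the stack-sortable permutations of length 11 are the 231-avoiders, numbering C_11. So Y = C_11 = 58786.
X − Y = 9694845 − 58786 = 9636059.

9636059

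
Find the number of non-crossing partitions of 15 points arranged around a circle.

The non-crossing partitions of [15] form a lattice of size C_15.
C_15 = C(30,15)/16 = 155117520/16 = 9694845.

9694845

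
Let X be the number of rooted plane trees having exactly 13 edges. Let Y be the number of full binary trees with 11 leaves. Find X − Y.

A rooted plane tree with 13 edges has 14 nodes, and the count is C_13. So X = C_13 = 742900.
Full binary trees with 11 leaves have 11−1 = 10 internal nodes, so there are C_10 of them. So Y = C_10 = 16796.
X − Y = 742900 − 16796 = 726104.

726104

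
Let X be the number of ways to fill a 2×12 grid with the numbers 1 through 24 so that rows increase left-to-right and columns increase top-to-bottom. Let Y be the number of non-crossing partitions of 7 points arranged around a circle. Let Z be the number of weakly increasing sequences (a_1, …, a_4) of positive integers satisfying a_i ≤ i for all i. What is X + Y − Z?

By the hook-length formula (or a Dyck-path bijection), SYT of shape 2×12 number C_12. So X = C_12 = 208012.
The non-crossing partitions of [7] form a lattice of size C_7. So Y = C_7 = 429.
Weakly increasing sequences with a_i ≤ i biject with Dyck paths of semilength 4, so there are C_4. So Z = C_4 = 14.
X + Y − Z = 208012 + 429 − 14 = 208427.

208427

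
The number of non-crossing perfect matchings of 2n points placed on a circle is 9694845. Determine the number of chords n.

15

Non-crossing pairings of 2n points on a circle are counted by C_n; 9694845 = C_15.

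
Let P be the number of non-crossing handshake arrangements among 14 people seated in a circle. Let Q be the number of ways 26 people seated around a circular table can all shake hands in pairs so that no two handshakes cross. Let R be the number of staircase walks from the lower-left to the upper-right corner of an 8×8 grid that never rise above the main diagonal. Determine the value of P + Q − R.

741899

Non-crossing handshake pairings of 2n people are counted by C_n; 14 people gives n = 7. So P = C_7 = 429.
Non-crossing handshake pairings of 2n people are counted by C_n; 26 people gives n = 13. So Q = C_13 = 742900.
Monotone paths in an n×n grid that stay weakly below the diagonal are counted by C_n; here n = 8. So R = C_8 = 1430.
P + Q − R = 429 + 742900 − 1430 = 741899.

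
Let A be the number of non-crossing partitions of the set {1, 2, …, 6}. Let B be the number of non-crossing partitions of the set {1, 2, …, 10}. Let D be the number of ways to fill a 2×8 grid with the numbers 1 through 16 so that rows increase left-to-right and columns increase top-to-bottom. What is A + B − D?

15498

The non-crossing partitions of [6] form a lattice of size C_6. So A = C_6 = 132.
The non-crossing partitions of [10] form a lattice of size C_10. So B = C_10 = 16796.
By the hook-length formula (or a Dyck-path bijection), SYT of shape 2×8 number C_8. So D = C_8 = 1430.
A + B − D = 132 + 16796 − 1430 = 15498.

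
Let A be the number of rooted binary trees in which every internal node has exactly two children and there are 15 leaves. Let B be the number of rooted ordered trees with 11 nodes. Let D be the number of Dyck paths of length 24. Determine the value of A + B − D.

A full binary tree with L leaves has L−1 internal nodes and is counted by C_{L−1}; L = 15 gives C_14. So A = C_14 = 2674440.
Rooted ordered (plane) trees on m nodes have m−1 edges and are counted by C_{m−1}; m = 11 gives C_10. So B = C_10 = 16796.
Paths of 12 up- and 12 down-steps that never dip below the axis are Dyck paths; their count is C_12. So D = C_12 = 208012.
A + B − D = 2674440 + 16796 − 208012 = 2483224.

2483224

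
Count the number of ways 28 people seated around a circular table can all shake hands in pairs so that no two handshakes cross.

2674440

Non-crossing handshake pairings of 2n people are counted by C_n; 28 people gives n = 14.
C_14 = 2674440.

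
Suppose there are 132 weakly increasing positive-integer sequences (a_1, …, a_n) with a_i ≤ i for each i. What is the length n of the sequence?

6

Such sub-staircase sequences of length n are counted by C_n. The Catalan number equal to 132 is C_6.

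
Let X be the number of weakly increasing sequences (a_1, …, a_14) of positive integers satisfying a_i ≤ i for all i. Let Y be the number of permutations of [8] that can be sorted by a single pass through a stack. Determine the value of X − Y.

Such sub-staircase sequences of length n are counted by C_n; here n = 14. So X = C_14 = 2674440.
By Knuth's characterisation, the stack-sortable permutations of length 8 are the 231-avoiders, numbering C_8. So Y = C_8 = 1430.
X − Y = 2674440 − 1430 = 2673010.

2673010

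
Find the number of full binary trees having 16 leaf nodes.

A full binary tree with L leaves has L−1 internal nodes and is counted by C_{L−1}; L = 16 gives C_15.
C_15 = C_14 · 2(2·14+1)/(14+2) = 2674440 · 58/16 = 9694845.

9694845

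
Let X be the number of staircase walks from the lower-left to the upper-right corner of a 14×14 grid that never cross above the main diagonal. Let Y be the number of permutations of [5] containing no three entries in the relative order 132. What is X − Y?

2674398

Sub-diagonal monotone paths from (0,0) to (14,14) biject with Dyck paths of semilength 14, giving C_14. So X = C_14 = 2674440.
For any fixed pattern of length 3, the pattern-avoiding permutations of [5] number C_5. So Y = C_5 = 42.
X − Y = 2674440 − 42 = 2674398.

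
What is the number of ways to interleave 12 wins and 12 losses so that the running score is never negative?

Reading a vote for the leader as '(' and for the other as ')' turns such a sequence into a balanced string of 12 pairs, so the count is C_12.
C_12 = C(24,12)/13 = 2704156/13 = 208012.

208012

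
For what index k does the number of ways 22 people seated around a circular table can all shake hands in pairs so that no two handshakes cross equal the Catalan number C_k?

11

Non-crossing handshake pairings of 2n people are counted by C_n; 22 people gives n = 11.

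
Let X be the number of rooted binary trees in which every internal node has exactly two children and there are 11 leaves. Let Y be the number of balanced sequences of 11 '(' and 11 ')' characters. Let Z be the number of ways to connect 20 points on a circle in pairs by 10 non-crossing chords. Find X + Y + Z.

Full binary trees with 11 leaves have 11−1 = 10 internal nodes, so there are C_10 of them. So X = C_10 = 16796.
With 11 pairs the number of balanced bracket strings is the Catalan number C_11. So Y = C_11 = 58786.
Non-crossing perfect matchings of 2n points on a circle are counted by C_n; with 20 points, n = 10. So Z = C_10 = 16796.
X + Y + Z = 16796 + 58786 + 16796 = 92378.

92378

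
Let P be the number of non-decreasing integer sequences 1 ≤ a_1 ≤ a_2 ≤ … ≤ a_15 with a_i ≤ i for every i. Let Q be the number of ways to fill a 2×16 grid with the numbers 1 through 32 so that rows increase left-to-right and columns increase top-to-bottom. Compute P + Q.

Such sub-staircase sequences of length n are counted by C_n; here n = 15. So P = C_15 = 9694845.
By the hook-length formula (or a Dyck-path bijection), SYT of shape 2×16 number C_16. So Q = C_16 = 35357670.
P + Q = 9694845 + 35357670 = 45052515.

45052515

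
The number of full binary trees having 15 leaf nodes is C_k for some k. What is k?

14

A full binary tree with L leaves has L−1 internal nodes and is counted by C_{L−1}; L = 15 gives C_14.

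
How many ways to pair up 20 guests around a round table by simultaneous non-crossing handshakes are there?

Non-crossing handshake pairings of 2n people are counted by C_n; 20 people gives n = 10.
C_10 = C(20,10)/11 = 184756/11 = 16796.

16796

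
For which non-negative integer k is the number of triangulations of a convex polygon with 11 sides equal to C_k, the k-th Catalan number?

A convex 11-gon is triangulated into 9 triangles, and the number of such triangulations is the Catalan number C_{11−2} = C_9.

9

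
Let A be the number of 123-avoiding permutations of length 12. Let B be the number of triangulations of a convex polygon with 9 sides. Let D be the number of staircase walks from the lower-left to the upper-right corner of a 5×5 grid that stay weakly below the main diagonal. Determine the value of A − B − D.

Permutations of [n] avoiding any single length-3 pattern are counted by C_n; here n = 12. So A = C_12 = 208012.
Triangulations of a convex m-gon are counted by C_{m−2}; with m = 9 this is C_7. So B = C_7 = 429.
Monotone paths in an n×n grid that stay weakly below the diagonal are counted by C_n; here n = 5. So D = C_5 = 42.
A − B − D = 208012 − 429 − 42 = 207541.

207541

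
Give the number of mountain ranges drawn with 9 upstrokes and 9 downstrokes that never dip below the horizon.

4862

Paths of 9 up- and 9 down-steps that never dip below the axis are Dyck paths; their count is C_9.
C_9 = 4862.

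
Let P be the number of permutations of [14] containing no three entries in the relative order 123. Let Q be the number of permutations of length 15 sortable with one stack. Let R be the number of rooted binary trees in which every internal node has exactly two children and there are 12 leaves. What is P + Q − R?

12310499

For any fixed pattern of length 3, the pattern-avoiding permutations of [14] number C_14. So P = C_14 = 2674440.
Stack-sortable permutations are exactly the 231-avoiding ones, counted by C_n; here n = 15. So Q = C_15 = 9694845.
Full binary trees with 12 leaves have 12−1 = 11 internal nodes, so there are C_11 of them. So R = C_11 = 58786.
P + Q − R = 2674440 + 9694845 − 58786 = 12310499.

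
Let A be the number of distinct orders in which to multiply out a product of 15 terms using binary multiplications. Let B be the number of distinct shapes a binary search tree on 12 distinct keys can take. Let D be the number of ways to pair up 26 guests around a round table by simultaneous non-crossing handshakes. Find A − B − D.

1723528

Bracketing 15 factors into binary products is counted by C_{15−1} = C_14. So A = C_14 = 2674440.
Rooted binary trees with 12 nodes (each child slot possibly empty) number C_12. So B = C_12 = 208012.
With 26 = 2·13 people, non-crossing handshake pairings are non-crossing perfect matchings on a circle, counted by C_13. So D = C_13 = 742900.
A − B − D = 2674440 − 208012 − 742900 = 1723528.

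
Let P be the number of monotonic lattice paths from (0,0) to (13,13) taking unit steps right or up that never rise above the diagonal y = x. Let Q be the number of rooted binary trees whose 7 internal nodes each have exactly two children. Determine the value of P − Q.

Sub-diagonal monotone paths from (0,0) to (13,13) biject with Dyck paths of semilength 13, giving C_13. So P = C_13 = 742900.
Full binary trees with n internal nodes are counted by C_n; here n = 7. So Q = C_7 = 429.
P − Q = 742900 − 429 = 742471.

742471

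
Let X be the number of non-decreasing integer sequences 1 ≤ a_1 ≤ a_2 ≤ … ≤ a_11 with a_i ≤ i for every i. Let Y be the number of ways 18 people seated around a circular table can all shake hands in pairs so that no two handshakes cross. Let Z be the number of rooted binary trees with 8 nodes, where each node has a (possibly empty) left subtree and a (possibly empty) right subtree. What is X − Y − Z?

Weakly increasing sequences with a_i ≤ i biject with Dyck paths of semilength 11, so there are C_11. So X = C_11 = 58786.
With 18 = 2·9 people, non-crossing handshake pairings are non-crossing perfect matchings on a circle, counted by C_9. So Y = C_9 = 4862.
Binary trees (left/right distinguished) on n nodes are counted by C_n; here n = 8. So Z = C_8 = 1430.
X − Y − Z = 58786 − 4862 − 1430 = 52494.

52494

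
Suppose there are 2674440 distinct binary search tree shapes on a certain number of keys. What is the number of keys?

14

Binary search tree shapes on n keys are counted by C_n. The Catalan number equal to 2674440 is C_14.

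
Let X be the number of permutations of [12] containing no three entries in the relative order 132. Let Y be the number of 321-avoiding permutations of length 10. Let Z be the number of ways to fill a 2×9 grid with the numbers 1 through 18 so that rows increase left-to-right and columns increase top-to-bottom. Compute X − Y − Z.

Permutations of [n] avoiding any single length-3 pattern are counted by C_n; here n = 12. So X = C_12 = 208012.
Permutations of [n] avoiding any single length-3 pattern are counted by C_n; here n = 10. So Y = C_10 = 16796.
By the hook-length formula (or a Dyck-path bijection), SYT of shape 2×9 number C_9. So Z = C_9 = 4862.
X − Y − Z = 208012 − 16796 − 4862 = 186354.

186354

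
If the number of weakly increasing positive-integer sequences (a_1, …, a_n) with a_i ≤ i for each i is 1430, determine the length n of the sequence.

8

Such sub-staircase sequences of length n are counted by C_n. The Catalan number equal to 1430 is C_8.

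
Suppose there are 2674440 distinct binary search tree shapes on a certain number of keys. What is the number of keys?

14

Binary search tree shapes on n keys are counted by C_n. Since C_14 = 2674440, the index is 14.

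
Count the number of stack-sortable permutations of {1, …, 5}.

42

By Knuth's characterisation, the stack-sortable permutations of length 5 are the 231-avoiders, numbering C_5.
C_5 = C_4 · 2(2·4+1)/(4+2) = 14 · 18/6 = 42.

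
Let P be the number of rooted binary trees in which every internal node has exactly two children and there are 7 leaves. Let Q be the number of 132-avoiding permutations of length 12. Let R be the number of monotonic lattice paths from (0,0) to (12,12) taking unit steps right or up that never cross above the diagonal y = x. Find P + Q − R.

132

A full binary tree with L leaves has L−1 internal nodes and is counted by C_{L−1}; L = 7 gives C_6. So P = C_6 = 132.
Permutations of [n] avoiding any single length-3 pattern are counted by C_n; here n = 12. So Q = C_12 = 208012.
Monotone paths in an n×n grid that stay weakly below the diagonal are counted by C_n; here n = 12. So R = C_12 = 208012.
P + Q − R = 132 + 208012 − 208012 = 132.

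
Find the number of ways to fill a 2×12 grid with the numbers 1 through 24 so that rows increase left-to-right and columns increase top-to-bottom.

By the hook-length formula (or a Dyck-path bijection), SYT of shape 2×12 number C_12.
C_12 = C(24,12)/13 = 2704156/13 = 208012.

208012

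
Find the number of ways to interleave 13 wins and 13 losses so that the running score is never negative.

742900

Reading a vote for the leader as '(' and for the other as ')' turns such a sequence into a balanced string of 13 pairs, so the count is C_13.
C_13 = 742900.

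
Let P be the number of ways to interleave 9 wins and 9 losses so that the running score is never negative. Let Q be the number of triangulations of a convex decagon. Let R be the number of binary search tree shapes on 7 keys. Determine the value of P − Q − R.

3003

Reading a vote for the leader as '(' and for the other as ')' turns such a sequence into a balanced string of 9 pairs, so the count is C_9. So P = C_9 = 4862.
A convex 10-gon is triangulated into 8 triangles, and the number of such triangulations is the Catalan number C_{10−2} = C_8. So Q = C_8 = 1430.
Rooted binary trees with 7 nodes (each child slot possibly empty) number C_7. So R = C_7 = 429.
P − Q − R = 4862 − 1430 − 429 = 3003.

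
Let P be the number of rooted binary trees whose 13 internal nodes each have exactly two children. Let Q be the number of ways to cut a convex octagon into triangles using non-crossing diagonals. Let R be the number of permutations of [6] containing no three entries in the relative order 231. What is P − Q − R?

The number of full binary trees on 13 internal nodes is the Catalan number C_13. So P = C_13 = 742900.
The number of triangulations of an 8-gon is the Catalan number C_6 (index = sides − 2). So Q = C_6 = 132.
For any fixed pattern of length 3, the pattern-avoiding permutations of [6] number C_6. So R = C_6 = 132.
P − Q − R = 742900 − 132 − 132 = 742636.

742636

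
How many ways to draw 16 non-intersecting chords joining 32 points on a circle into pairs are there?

Pairing 32 circle points by 16 non-crossing chords gives C_16 matchings.
C_16 = 35357670.

35357670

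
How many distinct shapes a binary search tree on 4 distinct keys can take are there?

14

Binary trees (left/right distinguished) on n nodes are counted by C_n; here n = 4.
C_4 = 14.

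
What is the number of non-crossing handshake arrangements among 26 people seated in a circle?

742900

With 26 = 2·13 people, non-crossing handshake pairings are non-crossing perfect matchings on a circle, counted by C_13.
C_13 = C(26,13)/14 = 10400600/14 = 742900.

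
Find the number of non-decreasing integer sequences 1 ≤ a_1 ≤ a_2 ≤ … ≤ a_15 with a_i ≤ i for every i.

9694845

Weakly increasing sequences with a_i ≤ i biject with Dyck paths of semilength 15, so there are C_15.
C_15 = C(30,15)/16 = 155117520/16 = 9694845.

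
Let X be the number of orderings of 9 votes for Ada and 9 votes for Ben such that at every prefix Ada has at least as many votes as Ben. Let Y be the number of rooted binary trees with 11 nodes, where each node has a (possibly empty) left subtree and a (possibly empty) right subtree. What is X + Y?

Ballot sequences with n votes each where one side never trails are Dyck words, counted by C_n; here n = 9. So X = C_9 = 4862.
There are C_n binary search tree shapes on n keys; with n = 11 that is C_11. So Y = C_11 = 58786.
X + Y = 4862 + 58786 = 63648.

63648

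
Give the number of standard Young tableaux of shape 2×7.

By the hook-length formula (or a Dyck-path bijection), SYT of shape 2×7 number C_7.
C_7 = 429.

429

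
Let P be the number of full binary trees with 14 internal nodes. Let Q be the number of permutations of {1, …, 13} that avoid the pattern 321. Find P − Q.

1931540

Full binary trees with n internal nodes are counted by C_n; here n = 14. So P = C_14 = 2674440.
For any fixed pattern of length 3, the pattern-avoiding permutations of [13] number C_13. So Q = C_13 = 742900.
P − Q = 2674440 − 742900 = 1931540.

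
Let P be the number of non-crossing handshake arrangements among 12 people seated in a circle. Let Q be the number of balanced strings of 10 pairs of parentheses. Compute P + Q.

16928

With 12 = 2·6 people, non-crossing handshake pairings are non-crossing perfect matchings on a circle, counted by C_6. So P = C_6 = 132.
With 10 pairs the number of balanced bracket strings is the Catalan number C_10. So Q = C_10 = 16796.
P + Q = 132 + 16796 = 16928.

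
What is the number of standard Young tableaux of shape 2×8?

1430

Standard Young tableaux of shape 2×n are counted by C_n; here n = 8.
C_8 = C_7 · 2(2·7+1)/(7+2) = 429 · 30/9 = 1430.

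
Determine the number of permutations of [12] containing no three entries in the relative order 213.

208012

For any fixed pattern of length 3, the pattern-avoiding permutations of [12] number C_12.
C_12 = C(24,12)/13 = 2704156/13 = 208012.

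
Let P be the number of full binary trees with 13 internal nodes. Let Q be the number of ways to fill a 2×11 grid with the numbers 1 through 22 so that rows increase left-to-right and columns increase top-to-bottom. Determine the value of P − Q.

684114

Full binary trees with n internal nodes are counted by C_n; here n = 13. So P = C_13 = 742900.
By the hook-length formula (or a Dyck-path bijection), SYT of shape 2×11 number C_11. So Q = C_11 = 58786.
P − Q = 742900 − 58786 = 684114.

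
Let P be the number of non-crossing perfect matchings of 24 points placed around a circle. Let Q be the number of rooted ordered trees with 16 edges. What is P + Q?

35565682

Pairing 24 circle points by 12 non-crossing chords gives C_12 matchings. So P = C_12 = 208012.
Rooted ordered trees with n edges are counted by C_n; here n = 16. So Q = C_16 = 35357670.
P + Q = 208012 + 35357670 = 35565682.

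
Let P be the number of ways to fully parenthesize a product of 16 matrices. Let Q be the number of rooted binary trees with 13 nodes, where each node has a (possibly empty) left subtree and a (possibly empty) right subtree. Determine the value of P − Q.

Ways to associate a product of 16 factors correspond to binary trees on 16 leaves, so the count is C_15. So P = C_15 = 9694845.
Binary trees (left/right distinguished) on n nodes are counted by C_n; here n = 13. So Q = C_13 = 742900.
P − Q = 9694845 − 742900 = 8951945.

8951945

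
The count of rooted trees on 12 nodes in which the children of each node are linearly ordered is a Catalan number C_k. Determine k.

A rooted plane tree on 12 nodes has 11 edges, and such trees are counted by C_11.

11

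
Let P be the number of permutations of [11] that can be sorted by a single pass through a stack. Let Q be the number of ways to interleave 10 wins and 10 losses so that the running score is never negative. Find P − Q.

41990

Stack-sortable permutations are exactly the 231-avoiding ones, counted by C_n; here n = 11. So P = C_11 = 58786.
Reading a vote for the leader as '(' and for the other as ')' turns such a sequence into a balanced string of 10 pairs, so the count is C_10. So Q = C_10 = 16796.
P − Q = 58786 − 16796 = 41990.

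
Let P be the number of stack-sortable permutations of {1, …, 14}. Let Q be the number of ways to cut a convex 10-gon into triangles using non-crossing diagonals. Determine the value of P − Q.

2673010

Stack-sortable permutations are exactly the 231-avoiding ones, counted by C_n; here n = 14. So P = C_14 = 2674440.
A convex 10-gon is triangulated into 8 triangles, and the number of such triangulations is the Catalan number C_{10−2} = C_8. So Q = C_8 = 1430.
P − Q = 2674440 − 1430 = 2673010.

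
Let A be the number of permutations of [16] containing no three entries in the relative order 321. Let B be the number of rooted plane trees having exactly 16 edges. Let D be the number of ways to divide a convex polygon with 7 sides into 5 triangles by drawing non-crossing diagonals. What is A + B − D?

For any fixed pattern of length 3, the pattern-avoiding permutations of [16] number C_16. So A = C_16 = 35357670.
Rooted ordered trees with n edges are counted by C_n; here n = 16. So B = C_16 = 35357670.
A convex 7-gon is triangulated into 5 triangles, and the number of such triangulations is the Catalan number C_{7−2} = C_5. So D = C_5 = 42.
A + B − D = 35357670 + 35357670 − 42 = 70715298.

70715298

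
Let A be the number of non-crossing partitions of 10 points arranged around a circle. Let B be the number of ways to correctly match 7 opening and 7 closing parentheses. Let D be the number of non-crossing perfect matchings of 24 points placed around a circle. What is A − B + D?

224379

The non-crossing partitions of [10] form a lattice of size C_10. So A = C_10 = 16796.
Balanced strings of n pairs of brackets are counted by C_n; here n = 7. So B = C_7 = 429.
Non-crossing perfect matchings of 2n points on a circle are counted by C_n; with 24 points, n = 12. So D = C_12 = 208012.
A − B + D = 16796 − 429 + 208012 = 224379.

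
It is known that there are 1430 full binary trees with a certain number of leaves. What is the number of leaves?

Full binary trees with L leaves are counted by C_{L−1}. The Catalan number equal to 1430 is C_8.
So the index is 8, and the number of leaves is 8 + 1 = 9.

9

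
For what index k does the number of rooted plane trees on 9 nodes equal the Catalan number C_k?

A rooted plane tree on 9 nodes has 8 edges, and such trees are counted by C_8.

8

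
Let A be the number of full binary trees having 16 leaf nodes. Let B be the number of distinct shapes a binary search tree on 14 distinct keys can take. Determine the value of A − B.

7020405

Full binary trees with 16 leaves have 16−1 = 15 internal nodes, so there are C_15 of them. So A = C_15 = 9694845.
There are C_n binary search tree shapes on n keys; with n = 14 that is C_14. So B = C_14 = 2674440.
A − B = 9694845 − 2674440 = 7020405.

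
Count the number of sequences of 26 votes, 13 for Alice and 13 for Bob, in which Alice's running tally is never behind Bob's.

742900

Reading a vote for the leader as '(' and for the other as ')' turns such a sequence into a balanced string of 13 pairs, so the count is C_13.
C_13 = C_12 · 2(2·12+1)/(12+2) = 208012 · 50/14 = 742900.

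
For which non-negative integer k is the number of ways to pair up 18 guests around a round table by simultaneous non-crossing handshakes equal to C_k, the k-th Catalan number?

With 18 = 2·9 people, non-crossing handshake pairings are non-crossing perfect matchings on a circle, counted by C_9.

9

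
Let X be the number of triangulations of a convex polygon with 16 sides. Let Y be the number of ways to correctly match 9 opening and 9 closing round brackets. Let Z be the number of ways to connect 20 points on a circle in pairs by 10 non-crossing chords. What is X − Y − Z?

2652782

Triangulations of a convex m-gon are counted by C_{m−2}; with m = 16 this is C_14. So X = C_14 = 2674440.
A balanced arrangement of 9 bracket pairs is a Dyck word of semilength 9, so the count is C_9. So Y = C_9 = 4862.
Pairing 20 circle points by 10 non-crossing chords gives C_10 matchings. So Z = C_10 = 16796.
X − Y − Z = 2674440 − 4862 − 16796 = 2652782.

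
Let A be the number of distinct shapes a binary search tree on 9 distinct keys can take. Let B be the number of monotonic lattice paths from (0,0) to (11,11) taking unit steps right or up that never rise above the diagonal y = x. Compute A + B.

Rooted binary trees with 9 nodes (each child slot possibly empty) number C_9. So A = C_9 = 4862.
Monotone paths in an n×n grid that stay weakly below the diagonal are counted by C_n; here n = 11. So B = C_11 = 58786.
A + B = 4862 + 58786 = 63648.

63648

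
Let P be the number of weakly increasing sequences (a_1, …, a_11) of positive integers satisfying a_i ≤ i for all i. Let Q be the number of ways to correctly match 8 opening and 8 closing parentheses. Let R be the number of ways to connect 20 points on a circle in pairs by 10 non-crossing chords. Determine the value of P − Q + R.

74152

Weakly increasing sequences with a_i ≤ i biject with Dyck paths of semilength 11, so there are C_11. So P = C_11 = 58786.
With 8 pairs the number of balanced bracket strings is the Catalan number C_8. So Q = C_8 = 1430.
Non-crossing perfect matchings of 2n points on a circle are counted by C_n; with 20 points, n = 10. So R = C_10 = 16796.
P − Q + R = 58786 − 1430 + 16796 = 74152.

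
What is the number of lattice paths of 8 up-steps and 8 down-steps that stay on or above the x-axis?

A Dyck path with 8 up-steps and 8 down-steps has semilength 8, so there are C_8 of them.
C_8 = C_7 · 2(2·7+1)/(7+2) = 429 · 30/9 = 1430.

1430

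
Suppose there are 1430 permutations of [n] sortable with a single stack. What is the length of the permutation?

Stack-sortable permutations of [n] are counted by C_n. The Catalan number equal to 1430 is C_8.

8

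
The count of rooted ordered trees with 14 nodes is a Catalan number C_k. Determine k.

A rooted plane tree on 14 nodes has 13 edges, and such trees are counted by C_13.

13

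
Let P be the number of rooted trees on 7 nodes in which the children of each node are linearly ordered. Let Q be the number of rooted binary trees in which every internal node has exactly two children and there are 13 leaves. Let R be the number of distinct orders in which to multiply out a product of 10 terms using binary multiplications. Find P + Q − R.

Rooted ordered (plane) trees on m nodes have m−1 edges and are counted by C_{m−1}; m = 7 gives C_6. So P = C_6 = 132.
A full binary tree with L leaves has L−1 internal nodes and is counted by C_{L−1}; L = 13 gives C_12. So Q = C_12 = 208012.
Parenthesizations of m factors correspond to full binary trees with m leaves, counted by C_{m−1}; m = 10 gives C_9. So R = C_9 = 4862.
P + Q − R = 132 + 208012 − 4862 = 203282.

203282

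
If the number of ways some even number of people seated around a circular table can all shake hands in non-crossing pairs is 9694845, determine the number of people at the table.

30

Non-crossing handshake pairings of 2n people are counted by C_n, and C_15 = 9694845.
So n = 15, and there are 2n = 30 people.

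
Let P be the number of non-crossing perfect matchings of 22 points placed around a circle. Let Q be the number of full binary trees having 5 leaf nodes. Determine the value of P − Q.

Pairing 22 circle points by 11 non-crossing chords gives C_11 matchings. So P = C_11 = 58786.
A full binary tree with L leaves has L−1 internal nodes and is counted by C_{L−1}; L = 5 gives C_4. So Q = C_4 = 14.
P − Q = 58786 − 14 = 58772.

58772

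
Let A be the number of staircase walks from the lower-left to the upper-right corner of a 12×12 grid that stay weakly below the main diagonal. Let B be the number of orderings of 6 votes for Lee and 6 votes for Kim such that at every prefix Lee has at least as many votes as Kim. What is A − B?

207880

Sub-diagonal monotone paths from (0,0) to (12,12) biject with Dyck paths of semilength 12, giving C_12. So A = C_12 = 208012.
Reading a vote for the leader as '(' and for the other as ')' turns such a sequence into a balanced string of 6 pairs, so the count is C_6. So B = C_6 = 132.
A − B = 208012 − 132 = 207880.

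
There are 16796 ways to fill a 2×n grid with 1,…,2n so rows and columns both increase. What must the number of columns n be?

Standard Young tableaux of shape 2×n are counted by C_n, and C_10 = 16796.

10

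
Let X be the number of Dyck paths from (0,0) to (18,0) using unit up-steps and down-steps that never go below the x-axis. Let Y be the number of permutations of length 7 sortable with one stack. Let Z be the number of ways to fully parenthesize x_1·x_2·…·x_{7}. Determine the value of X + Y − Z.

5159

Paths of 9 up- and 9 down-steps that never dip below the axis are Dyck paths; their count is C_9. So X = C_9 = 4862.
By Knuth's characterisation, the stack-sortable permutations of length 7 are the 231-avoiders, numbering C_7. So Y = C_7 = 429.
Ways to associate a product of 7 factors correspond to binary trees on 7 leaves, so the count is C_6. So Z = C_6 = 132.
X + Y − Z = 4862 + 429 − 132 = 5159.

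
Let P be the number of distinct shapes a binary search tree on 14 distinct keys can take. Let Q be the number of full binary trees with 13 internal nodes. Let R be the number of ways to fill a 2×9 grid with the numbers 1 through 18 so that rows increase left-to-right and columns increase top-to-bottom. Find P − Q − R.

Rooted binary trees with 14 nodes (each child slot possibly empty) number C_14. So P = C_14 = 2674440.
The number of full binary trees on 13 internal nodes is the Catalan number C_13. So Q = C_13 = 742900.
Standard Young tableaux of shape 2×n are counted by C_n; here n = 9. So R = C_9 = 4862.
P − Q − R = 2674440 − 742900 − 4862 = 1926678.

1926678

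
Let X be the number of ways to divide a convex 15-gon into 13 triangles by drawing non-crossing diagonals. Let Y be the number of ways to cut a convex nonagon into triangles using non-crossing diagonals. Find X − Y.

742471

A convex 15-gon is triangulated into 13 triangles, and the number of such triangulations is the Catalan number C_{15−2} = C_13. So X = C_13 = 742900.
The number of triangulations of a 9-gon is the Catalan number C_7 (index = sides − 2). So Y = C_7 = 429.
X − Y = 742900 − 429 = 742471.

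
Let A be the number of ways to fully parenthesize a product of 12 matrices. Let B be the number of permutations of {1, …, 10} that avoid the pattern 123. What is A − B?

Parenthesizations of m factors correspond to full binary trees with m leaves, counted by C_{m−1}; m = 12 gives C_11. So A = C_11 = 58786.
Permutations of [n] avoiding any single length-3 pattern are counted by C_n; here n = 10. So B = C_10 = 16796.
A − B = 58786 − 16796 = 41990.

41990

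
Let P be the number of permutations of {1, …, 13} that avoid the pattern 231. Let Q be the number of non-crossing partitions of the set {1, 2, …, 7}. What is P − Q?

Permutations of [n] avoiding any single length-3 pattern are counted by C_n; here n = 13. So P = C_13 = 742900.
The non-crossing partitions of [7] form a lattice of size C_7. So Q = C_7 = 429.
P − Q = 742900 − 429 = 742471.

742471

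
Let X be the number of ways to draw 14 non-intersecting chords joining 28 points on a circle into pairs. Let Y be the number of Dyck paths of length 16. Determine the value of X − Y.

Pairing 28 circle points by 14 non-crossing chords gives C_14 matchings. So X = C_14 = 2674440.
Paths of 8 up- and 8 down-steps that never dip below the axis are Dyck paths; their count is C_8. So Y = C_8 = 1430.
X − Y = 2674440 − 1430 = 2673010.

2673010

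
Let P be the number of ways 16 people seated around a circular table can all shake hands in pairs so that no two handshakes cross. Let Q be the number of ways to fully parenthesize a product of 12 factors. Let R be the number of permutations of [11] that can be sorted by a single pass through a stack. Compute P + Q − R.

1430

With 16 = 2·8 people, non-crossing handshake pairings are non-crossing perfect matchings on a circle, counted by C_8. So P = C_8 = 1430.
Ways to associate a product of 12 factors correspond to binary trees on 12 leaves, so the count is C_11. So Q = C_11 = 58786.
Stack-sortable permutations are exactly the 231-avoiding ones, counted by C_n; here n = 11. So R = C_11 = 58786.
P + Q − R = 1430 + 58786 − 58786 = 1430.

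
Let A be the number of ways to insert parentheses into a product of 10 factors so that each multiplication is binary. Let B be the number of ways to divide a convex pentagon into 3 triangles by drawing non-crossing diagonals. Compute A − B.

Bracketing 10 factors into binary products is counted by C_{10−1} = C_9. So A = C_9 = 4862.
A convex 5-gon is triangulated into 3 triangles, and the number of such triangulations is the Catalan number C_{5−2} = C_3. So B = C_3 = 5.
A − B = 4862 − 5 = 4857.

4857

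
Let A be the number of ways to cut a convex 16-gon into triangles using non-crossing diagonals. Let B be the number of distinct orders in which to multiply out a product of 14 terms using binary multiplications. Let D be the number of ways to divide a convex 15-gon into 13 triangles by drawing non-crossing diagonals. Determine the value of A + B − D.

The number of triangulations of a 16-gon is the Catalan number C_14 (index = sides − 2). So A = C_14 = 2674440.
Bracketing 14 factors into binary products is counted by C_{14−1} = C_13. So B = C_13 = 742900.
Triangulations of a convex m-gon are counted by C_{m−2}; with m = 15 this is C_13. So D = C_13 = 742900.
A + B − D = 2674440 + 742900 − 742900 = 2674440.

2674440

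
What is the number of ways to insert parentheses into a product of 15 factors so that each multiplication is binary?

Parenthesizations of m factors correspond to full binary trees with m leaves, counted by C_{m−1}; m = 15 gives C_14.
C_14 = C_13 · 2(2·13+1)/(13+2) = 742900 · 54/15 = 2674440.

2674440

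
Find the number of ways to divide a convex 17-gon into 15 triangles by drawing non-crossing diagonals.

The number of triangulations of a 17-gon is the Catalan number C_15 (index = sides − 2).
C_15 = C(30,15)/16 = 155117520/16 = 9694845.

9694845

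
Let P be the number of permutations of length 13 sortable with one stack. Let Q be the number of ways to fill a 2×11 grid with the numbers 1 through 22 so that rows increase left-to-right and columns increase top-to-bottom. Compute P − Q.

684114

Stack-sortable permutations are exactly the 231-avoiding ones, counted by C_n; here n = 13. So P = C_13 = 742900.
Standard Young tableaux of shape 2×n are counted by C_n; here n = 11. So Q = C_11 = 58786.
P − Q = 742900 − 58786 = 684114.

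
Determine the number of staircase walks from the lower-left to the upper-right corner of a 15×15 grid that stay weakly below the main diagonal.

Sub-diagonal monotone paths from (0,0) to (15,15) biject with Dyck paths of semilength 15, giving C_15.
C_15 = C(30,15)/16 = 155117520/16 = 9694845.

9694845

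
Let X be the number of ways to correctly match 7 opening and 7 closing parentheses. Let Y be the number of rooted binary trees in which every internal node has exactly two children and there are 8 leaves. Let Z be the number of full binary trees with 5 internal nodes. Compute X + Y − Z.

A balanced arrangement of 7 bracket pairs is a Dyck word of semilength 7, so the count is C_7. So X = C_7 = 429.
A full binary tree with L leaves has L−1 internal nodes and is counted by C_{L−1}; L = 8 gives C_7. So Y = C_7 = 429.
Full binary trees with n internal nodes are counted by C_n; here n = 5. So Z = C_5 = 42.
X + Y − Z = 429 + 429 − 42 = 816.

816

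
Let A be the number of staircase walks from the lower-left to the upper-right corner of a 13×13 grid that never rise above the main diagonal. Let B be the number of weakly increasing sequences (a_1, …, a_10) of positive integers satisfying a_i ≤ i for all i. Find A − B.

726104

Sub-diagonal monotone paths from (0,0) to (13,13) biject with Dyck paths of semilength 13, giving C_13. So A = C_13 = 742900.
Such sub-staircase sequences of length n are counted by C_n; here n = 10. So B = C_10 = 16796.
A − B = 742900 − 16796 = 726104.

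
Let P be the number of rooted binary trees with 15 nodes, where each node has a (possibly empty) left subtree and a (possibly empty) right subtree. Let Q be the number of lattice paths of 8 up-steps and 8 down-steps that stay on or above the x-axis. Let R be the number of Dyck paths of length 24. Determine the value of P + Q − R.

9488263

Binary trees (left/right distinguished) on n nodes are counted by C_n; here n = 15. So P = C_15 = 9694845.
Paths of 8 up- and 8 down-steps that never dip below the axis are Dyck paths; their count is C_8. So Q = C_8 = 1430.
Dyck paths of semilength n (length 2n) are counted by C_n; here n = 12. So R = C_12 = 208012.
P + Q − R = 9694845 + 1430 − 208012 = 9488263.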